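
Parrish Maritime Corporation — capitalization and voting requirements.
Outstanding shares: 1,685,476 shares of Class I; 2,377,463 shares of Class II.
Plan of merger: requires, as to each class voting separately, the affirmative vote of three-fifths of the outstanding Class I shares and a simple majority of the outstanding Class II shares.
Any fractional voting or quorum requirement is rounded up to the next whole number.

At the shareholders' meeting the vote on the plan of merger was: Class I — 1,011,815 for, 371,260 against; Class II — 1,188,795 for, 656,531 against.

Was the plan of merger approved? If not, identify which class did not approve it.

Approved — every class gave the required vote.

Class I: 3/5 of 1685476 = 1011285.60, rounded up to 1011286; 1,011,286 required, 1,011,815 in favor — approved.
Class II: a majority of 2377463 is 1188732; 1,188,732 required, 1,188,795 in favor — approved.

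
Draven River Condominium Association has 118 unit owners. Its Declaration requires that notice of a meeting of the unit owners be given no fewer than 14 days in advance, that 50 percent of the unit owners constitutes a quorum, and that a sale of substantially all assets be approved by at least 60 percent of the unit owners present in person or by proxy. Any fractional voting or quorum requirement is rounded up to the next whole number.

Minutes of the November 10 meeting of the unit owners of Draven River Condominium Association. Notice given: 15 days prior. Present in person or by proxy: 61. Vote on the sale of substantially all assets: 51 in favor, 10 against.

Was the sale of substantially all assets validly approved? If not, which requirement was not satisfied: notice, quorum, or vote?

Notice: 15 days given; 14 required. Satisfied.
Quorum: 50% of 118 = 59; 61 present. Satisfied.
Vote: requires three-fifths of those present (61); 3/5 of 61 = 36.60, rounded up to 37, so 37 needed; 51 in favor. Satisfied.

Valid — all requirements satisfied.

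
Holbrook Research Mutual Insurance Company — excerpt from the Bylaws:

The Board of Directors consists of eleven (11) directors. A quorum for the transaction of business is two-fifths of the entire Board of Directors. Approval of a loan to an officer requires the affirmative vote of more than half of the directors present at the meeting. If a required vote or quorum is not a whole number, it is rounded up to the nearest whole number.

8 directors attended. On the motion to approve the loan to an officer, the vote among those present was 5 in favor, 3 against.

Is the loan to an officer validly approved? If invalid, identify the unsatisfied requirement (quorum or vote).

Quorum: 8 present; quorum is 5. Satisfied.
Vote: the loan to an officer requires a majority of the directors present (8). A majority of 8 is 5, so 5 affirmative votes are needed; 5 voted in favor. Satisfied.

Valid — all requirements satisfied.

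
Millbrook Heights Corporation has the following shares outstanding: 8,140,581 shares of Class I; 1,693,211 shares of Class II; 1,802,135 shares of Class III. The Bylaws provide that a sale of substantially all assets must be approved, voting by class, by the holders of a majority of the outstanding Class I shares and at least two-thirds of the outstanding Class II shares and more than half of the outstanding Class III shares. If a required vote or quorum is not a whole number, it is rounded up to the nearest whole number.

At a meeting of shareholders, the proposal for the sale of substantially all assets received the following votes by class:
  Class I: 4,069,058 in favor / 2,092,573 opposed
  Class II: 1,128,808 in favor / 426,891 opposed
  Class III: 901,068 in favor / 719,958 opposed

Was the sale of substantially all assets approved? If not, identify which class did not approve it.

Not approved — the Class I shares did not give the required vote.

Class I: a majority of 8140581 is 4070291; 4,070,291 required, 4,069,058 in favor — not approved.
Class II: 2/3 of 1693211 = 1128807.33, rounded up to 1128808; 1,128,808 required, 1,128,808 in favor — approved.
Class III: a majority of 1802135 is 901068; 901,068 required, 901,068 in favor — approved.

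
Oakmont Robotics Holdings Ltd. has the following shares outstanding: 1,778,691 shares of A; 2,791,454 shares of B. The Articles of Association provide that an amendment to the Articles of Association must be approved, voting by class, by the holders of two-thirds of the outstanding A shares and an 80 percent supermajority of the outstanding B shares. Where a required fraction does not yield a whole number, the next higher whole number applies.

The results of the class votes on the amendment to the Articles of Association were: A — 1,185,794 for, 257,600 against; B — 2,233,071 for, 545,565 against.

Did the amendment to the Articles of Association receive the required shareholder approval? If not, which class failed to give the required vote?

A: 2/3 of 1778691 = 1185794; 1,185,794 required, 1,185,794 in favor — approved.
B: 4/5 of 2791454 = 2233163.20, rounded up to 2233164; 2,233,164 required, 2,233,071 in favor — not approved.

Not approved — the B shares did not give the required vote.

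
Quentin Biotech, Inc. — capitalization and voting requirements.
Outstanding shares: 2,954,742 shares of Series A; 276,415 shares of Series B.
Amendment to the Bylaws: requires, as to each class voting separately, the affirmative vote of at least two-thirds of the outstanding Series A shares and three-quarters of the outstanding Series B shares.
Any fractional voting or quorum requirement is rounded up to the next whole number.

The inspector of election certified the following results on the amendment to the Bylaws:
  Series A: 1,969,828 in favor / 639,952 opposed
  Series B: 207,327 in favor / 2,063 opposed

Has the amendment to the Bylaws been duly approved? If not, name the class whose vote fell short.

Series A: 2/3 of 2954742 = 1969828; 1,969,828 required, 1,969,828 in favor — approved.
Series B: 3/4 of 276415 = 207311.25, rounded up to 207312; 207,312 required, 207,327 in favor — approved.

Approved — every class gave the required vote.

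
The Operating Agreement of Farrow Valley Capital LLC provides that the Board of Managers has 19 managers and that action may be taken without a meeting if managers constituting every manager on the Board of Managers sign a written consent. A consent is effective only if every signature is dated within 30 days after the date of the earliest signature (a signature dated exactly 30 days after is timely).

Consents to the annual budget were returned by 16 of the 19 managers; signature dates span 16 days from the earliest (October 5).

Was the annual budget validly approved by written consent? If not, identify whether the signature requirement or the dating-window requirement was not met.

Signatures required: the unanimous vote of 19 — unanimous means all 19, so 19 needed; 16 signed. Insufficient.
Dating window: the latest signature is 16 days after the earliest; the limit is 30 days. Within the window.

Not effective — insufficient signatures.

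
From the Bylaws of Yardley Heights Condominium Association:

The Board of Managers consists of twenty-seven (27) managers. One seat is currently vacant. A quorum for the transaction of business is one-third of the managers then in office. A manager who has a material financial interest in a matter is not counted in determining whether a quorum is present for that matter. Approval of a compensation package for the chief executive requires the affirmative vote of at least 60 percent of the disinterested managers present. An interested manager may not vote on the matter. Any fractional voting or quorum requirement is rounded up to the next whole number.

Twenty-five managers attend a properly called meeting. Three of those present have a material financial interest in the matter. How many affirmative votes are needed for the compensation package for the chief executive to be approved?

14

The compensation package for the chief executive requires three-fifths of the disinterested managers present (25 − 3 = 22).
3/5 of 22 = 13.20, rounded up to 14.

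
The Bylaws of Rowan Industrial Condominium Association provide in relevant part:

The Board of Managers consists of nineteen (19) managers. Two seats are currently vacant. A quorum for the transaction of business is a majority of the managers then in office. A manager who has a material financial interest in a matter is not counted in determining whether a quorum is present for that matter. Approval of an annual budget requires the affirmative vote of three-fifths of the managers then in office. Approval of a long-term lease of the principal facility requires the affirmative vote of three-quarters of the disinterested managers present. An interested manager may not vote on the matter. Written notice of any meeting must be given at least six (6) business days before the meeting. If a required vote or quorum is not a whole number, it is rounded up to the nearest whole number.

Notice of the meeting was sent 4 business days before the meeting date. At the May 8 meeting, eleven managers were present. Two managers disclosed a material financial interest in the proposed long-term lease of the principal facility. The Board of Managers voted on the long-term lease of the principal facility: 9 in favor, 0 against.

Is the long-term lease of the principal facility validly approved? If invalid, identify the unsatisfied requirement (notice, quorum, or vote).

Invalid — notice requirement not satisfied.

Notice: 4 business days given; 6 required (4 < 6). Not satisfied.
Quorum: 11 present, but the 2 interested managers do not count, leaving 9. Quorum is 9. Satisfied.
Vote: the long-term lease of the principal facility requires three-fourths of the disinterested managers present (11 − 2 = 9). 3/4 of 9 = 6.75, rounded up to 7, so 7 affirmative votes are needed; 9 voted in favor. Satisfied.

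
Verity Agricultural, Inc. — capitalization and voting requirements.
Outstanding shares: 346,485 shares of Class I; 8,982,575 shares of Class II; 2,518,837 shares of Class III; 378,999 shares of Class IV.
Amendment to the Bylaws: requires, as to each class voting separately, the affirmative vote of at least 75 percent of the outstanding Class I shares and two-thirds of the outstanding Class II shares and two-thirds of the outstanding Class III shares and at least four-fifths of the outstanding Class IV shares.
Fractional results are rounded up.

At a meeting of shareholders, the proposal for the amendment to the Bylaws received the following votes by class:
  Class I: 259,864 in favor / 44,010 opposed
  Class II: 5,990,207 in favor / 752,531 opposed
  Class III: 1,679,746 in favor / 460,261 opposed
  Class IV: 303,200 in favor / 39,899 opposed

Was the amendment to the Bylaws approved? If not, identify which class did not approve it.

Class I: 3/4 of 346485 = 259863.75, rounded up to 259864; 259,864 required, 259,864 in favor — approved.
Class II: 2/3 of 8982575 = 5988383.33, rounded up to 5988384; 5,988,384 required, 5,990,207 in favor — approved.
Class III: 2/3 of 2518837 = 1679224.67, rounded up to 1679225; 1,679,225 required, 1,679,746 in favor — approved.
Class IV: 4/5 of 378999 = 303199.20, rounded up to 303200; 303,200 required, 303,200 in favor — approved.

Approved — every class gave the required vote.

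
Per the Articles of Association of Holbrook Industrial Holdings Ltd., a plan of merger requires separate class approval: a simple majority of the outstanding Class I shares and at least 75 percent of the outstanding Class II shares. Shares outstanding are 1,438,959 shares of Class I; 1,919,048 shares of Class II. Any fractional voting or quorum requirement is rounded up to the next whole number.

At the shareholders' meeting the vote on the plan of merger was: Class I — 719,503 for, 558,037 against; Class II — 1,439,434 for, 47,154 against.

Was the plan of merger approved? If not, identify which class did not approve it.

Class I: a majority of 1438959 is 719480; 719,480 required, 719,503 in favor — approved.
Class II: 3/4 of 1919048 = 1439286; 1,439,286 required, 1,439,434 in favor — approved.

Approved — every class gave the required vote.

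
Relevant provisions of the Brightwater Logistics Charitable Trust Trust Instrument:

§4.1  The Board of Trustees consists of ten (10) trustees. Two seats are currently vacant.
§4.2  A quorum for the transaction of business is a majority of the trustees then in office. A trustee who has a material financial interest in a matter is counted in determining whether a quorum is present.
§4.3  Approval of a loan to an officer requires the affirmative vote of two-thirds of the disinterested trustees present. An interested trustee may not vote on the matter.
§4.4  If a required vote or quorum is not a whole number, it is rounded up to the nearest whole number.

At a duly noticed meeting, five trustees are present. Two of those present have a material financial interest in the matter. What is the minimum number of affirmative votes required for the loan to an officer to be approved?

2

The loan to an officer requires two-thirds of the disinterested trustees present (5 − 2 = 3).
2/3 of 3 = 2.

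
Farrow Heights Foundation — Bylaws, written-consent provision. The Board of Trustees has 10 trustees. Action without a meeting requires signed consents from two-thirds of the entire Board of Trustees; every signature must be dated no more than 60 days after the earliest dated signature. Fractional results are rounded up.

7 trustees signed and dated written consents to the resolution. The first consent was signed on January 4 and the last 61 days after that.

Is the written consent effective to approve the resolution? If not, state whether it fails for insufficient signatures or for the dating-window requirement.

Signatures required: two-thirds of 10 — 2/3 of 10 = 6.67, rounded up to 7, so 7 needed; 7 signed. Sufficient.
Dating window: the latest signature is 61 days after the earliest; the limit is 60 days. Outside the window.

Not effective — dating-window requirement not satisfied.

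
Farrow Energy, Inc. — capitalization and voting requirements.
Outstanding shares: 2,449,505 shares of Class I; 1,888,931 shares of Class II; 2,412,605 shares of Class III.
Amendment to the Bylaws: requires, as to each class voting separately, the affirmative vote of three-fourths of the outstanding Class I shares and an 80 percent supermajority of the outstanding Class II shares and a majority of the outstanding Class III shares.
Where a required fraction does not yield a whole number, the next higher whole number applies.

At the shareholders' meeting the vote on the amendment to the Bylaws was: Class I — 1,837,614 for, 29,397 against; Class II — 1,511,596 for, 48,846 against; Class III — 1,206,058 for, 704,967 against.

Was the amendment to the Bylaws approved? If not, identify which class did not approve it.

Class I: 3/4 of 2449505 = 1837128.75, rounded up to 1837129; 1,837,129 required, 1,837,614 in favor — approved.
Class II: 4/5 of 1888931 = 1511144.80, rounded up to 1511145; 1,511,145 required, 1,511,596 in favor — approved.
Class III: a majority of 2412605 is 1206303; 1,206,303 required, 1,206,058 in favor — not approved.

Not approved — the Class III shares did not give the required vote.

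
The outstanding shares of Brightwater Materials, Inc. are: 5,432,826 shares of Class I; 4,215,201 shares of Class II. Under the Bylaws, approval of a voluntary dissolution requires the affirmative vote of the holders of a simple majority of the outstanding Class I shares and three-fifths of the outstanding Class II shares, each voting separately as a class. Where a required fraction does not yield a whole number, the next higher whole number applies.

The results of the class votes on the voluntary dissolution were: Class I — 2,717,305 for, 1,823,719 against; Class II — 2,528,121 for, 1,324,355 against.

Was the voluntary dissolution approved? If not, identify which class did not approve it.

Class I: a majority of 5432826 is 2716414; 2,716,414 required, 2,717,305 in favor — approved.
Class II: 3/5 of 4215201 = 2529120.60, rounded up to 2529121; 2,529,121 required, 2,528,121 in favor — not approved.

Not approved — the Class II shares did not give the required vote.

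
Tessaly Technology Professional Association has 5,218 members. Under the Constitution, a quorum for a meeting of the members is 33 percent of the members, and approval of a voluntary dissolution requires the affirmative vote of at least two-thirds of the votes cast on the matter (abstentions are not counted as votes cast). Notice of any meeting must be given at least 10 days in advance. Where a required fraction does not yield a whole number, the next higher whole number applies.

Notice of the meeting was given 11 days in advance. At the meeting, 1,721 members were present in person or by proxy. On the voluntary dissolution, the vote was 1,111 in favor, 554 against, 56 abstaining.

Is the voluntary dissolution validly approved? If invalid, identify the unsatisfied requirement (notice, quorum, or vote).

Invalid — quorum requirement not satisfied.

Notice: 11 days given; 10 required. Satisfied.
Quorum: 33% of 5,218 = 1,721.94, rounded up to 1,722; 1,721 present. Not satisfied.
Vote: requires two-thirds of the votes cast (1,721 − 56 abstaining = 1,665); 2/3 of 1665 = 1110, so 1,110 needed; 1,111 in favor. Satisfied.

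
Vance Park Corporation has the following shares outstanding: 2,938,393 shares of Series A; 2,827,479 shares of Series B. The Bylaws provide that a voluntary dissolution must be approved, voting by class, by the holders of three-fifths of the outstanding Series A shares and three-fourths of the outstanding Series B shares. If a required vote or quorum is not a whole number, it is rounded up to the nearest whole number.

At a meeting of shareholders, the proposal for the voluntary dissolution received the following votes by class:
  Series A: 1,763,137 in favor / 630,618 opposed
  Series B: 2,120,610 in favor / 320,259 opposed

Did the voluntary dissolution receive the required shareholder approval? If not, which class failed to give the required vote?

Series A: 3/5 of 2938393 = 1763035.80, rounded up to 1763036; 1,763,036 required, 1,763,137 in favor — approved.
Series B: 3/4 of 2827479 = 2120609.25, rounded up to 2120610; 2,120,610 required, 2,120,610 in favor — approved.

Approved — every class gave the required vote.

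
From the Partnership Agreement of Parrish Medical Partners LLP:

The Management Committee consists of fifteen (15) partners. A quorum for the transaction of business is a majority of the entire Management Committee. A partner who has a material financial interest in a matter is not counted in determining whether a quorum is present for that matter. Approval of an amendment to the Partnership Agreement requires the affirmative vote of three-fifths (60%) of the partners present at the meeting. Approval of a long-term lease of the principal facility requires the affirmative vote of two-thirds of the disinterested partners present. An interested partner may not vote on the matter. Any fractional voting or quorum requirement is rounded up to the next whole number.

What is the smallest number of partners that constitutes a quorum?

A majority of 15 is 8.

8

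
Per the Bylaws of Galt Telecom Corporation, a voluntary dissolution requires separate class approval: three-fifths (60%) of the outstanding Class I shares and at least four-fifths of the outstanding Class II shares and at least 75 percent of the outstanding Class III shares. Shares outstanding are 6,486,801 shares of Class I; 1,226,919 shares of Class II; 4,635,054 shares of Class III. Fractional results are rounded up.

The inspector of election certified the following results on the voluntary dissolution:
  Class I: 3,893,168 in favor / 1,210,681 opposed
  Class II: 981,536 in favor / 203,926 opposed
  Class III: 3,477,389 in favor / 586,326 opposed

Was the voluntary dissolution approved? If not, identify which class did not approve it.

Approved — every class gave the required vote.

Class I: 3/5 of 6486801 = 3892080.60, rounded up to 3892081; 3,892,081 required, 3,893,168 in favor — approved.
Class II: 4/5 of 1226919 = 981535.20, rounded up to 981536; 981,536 required, 981,536 in favor — approved.
Class III: 3/4 of 4635054 = 3476290.50, rounded up to 3476291; 3,476,291 required, 3,477,389 in favor — approved.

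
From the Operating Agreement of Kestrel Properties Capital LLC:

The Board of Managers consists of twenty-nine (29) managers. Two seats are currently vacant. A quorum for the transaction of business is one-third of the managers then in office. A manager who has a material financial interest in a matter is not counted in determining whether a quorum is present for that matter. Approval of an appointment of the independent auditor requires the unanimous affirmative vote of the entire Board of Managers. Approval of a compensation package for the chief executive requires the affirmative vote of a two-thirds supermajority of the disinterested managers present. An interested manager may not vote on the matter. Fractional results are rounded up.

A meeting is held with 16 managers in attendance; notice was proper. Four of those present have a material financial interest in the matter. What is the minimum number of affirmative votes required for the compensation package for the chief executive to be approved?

8

The compensation package for the chief executive requires two-thirds of the disinterested managers present (16 − 4 = 12).
2/3 of 12 = 8.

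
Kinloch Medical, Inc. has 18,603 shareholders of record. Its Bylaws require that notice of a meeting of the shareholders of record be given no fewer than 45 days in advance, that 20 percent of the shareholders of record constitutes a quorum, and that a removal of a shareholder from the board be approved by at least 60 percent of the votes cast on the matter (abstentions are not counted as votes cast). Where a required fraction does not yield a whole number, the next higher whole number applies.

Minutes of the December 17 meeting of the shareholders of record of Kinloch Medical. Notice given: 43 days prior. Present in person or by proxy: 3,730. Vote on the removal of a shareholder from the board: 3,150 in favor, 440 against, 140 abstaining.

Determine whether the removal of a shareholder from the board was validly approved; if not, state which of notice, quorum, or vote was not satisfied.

Notice: 43 days given; 45 required. Not satisfied.
Quorum: 20% of 18,603 = 3,720.60, rounded up to 3,721; 3,730 present. Satisfied.
Vote: requires three-fifths of the votes cast (3,730 − 140 abstaining = 3,590); 3/5 of 3590 = 2154, so 2,154 needed; 3,150 in favor. Satisfied.

Invalid — notice requirement not satisfied.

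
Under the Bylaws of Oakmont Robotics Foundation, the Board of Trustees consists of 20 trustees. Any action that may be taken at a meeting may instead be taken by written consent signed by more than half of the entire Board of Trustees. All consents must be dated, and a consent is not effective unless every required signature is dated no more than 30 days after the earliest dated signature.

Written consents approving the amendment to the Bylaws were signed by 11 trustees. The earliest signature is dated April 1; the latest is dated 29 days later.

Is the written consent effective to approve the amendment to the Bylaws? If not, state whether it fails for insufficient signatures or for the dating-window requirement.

Effective — both the signature and dating-window requirements are satisfied.

Signatures required: more than half of 20 — a majority of 20 is 11, so 11 needed; 11 signed. Sufficient.
Dating window: the latest signature is 29 days after the earliest; the limit is 30 days. Within the window.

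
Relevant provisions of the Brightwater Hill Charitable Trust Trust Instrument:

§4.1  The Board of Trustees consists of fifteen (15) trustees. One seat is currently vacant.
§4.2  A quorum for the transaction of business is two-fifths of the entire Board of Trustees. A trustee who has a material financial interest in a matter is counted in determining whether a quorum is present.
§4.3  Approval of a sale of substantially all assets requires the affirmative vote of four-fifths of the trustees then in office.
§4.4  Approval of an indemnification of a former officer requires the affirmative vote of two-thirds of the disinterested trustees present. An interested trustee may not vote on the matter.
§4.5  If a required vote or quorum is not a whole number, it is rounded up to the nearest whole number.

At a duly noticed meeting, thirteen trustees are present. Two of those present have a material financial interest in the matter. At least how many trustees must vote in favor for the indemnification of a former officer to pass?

The indemnification of a former officer requires two-thirds of the disinterested trustees present (13 − 2 = 11).
2/3 of 11 = 7.33, rounded up to 8.

8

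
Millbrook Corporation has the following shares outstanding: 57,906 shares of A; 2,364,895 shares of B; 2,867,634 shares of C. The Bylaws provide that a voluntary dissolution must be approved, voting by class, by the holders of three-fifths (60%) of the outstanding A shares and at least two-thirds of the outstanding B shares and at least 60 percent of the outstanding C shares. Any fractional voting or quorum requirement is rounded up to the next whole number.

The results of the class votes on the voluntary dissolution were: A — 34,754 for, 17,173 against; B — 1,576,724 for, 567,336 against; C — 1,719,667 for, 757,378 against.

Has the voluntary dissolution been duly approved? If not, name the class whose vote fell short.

Not approved — the C shares did not give the required vote.

A: 3/5 of 57906 = 34743.60, rounded up to 34744; 34,744 required, 34,754 in favor — approved.
B: 2/3 of 2364895 = 1576596.67, rounded up to 1576597; 1,576,597 required, 1,576,724 in favor — approved.
C: 3/5 of 2867634 = 1720580.40, rounded up to 1720581; 1,720,581 required, 1,719,667 in favor — not approved.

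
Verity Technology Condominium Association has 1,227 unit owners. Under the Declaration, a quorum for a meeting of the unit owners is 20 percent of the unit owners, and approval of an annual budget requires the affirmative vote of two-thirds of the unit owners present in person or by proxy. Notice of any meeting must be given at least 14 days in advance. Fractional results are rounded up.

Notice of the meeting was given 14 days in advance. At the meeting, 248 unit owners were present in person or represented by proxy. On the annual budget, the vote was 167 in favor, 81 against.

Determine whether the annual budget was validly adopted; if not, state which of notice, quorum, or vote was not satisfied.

Notice: 14 days given; 14 required. Satisfied.
Quorum: 20% of 1,227 = 245.40, rounded up to 246; 248 present. Satisfied.
Vote: requires two-thirds of those present (248); 2/3 of 248 = 165.33, rounded up to 166, so 166 needed; 167 in favor. Satisfied.

Valid — all requirements satisfied.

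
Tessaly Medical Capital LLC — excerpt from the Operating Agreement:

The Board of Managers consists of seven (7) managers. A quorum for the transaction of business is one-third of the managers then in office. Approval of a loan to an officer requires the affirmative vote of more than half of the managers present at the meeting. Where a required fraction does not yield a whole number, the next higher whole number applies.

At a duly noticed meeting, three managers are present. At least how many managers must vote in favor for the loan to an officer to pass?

The loan to an officer requires a majority of the managers present (3).
A majority of 3 is 2.

2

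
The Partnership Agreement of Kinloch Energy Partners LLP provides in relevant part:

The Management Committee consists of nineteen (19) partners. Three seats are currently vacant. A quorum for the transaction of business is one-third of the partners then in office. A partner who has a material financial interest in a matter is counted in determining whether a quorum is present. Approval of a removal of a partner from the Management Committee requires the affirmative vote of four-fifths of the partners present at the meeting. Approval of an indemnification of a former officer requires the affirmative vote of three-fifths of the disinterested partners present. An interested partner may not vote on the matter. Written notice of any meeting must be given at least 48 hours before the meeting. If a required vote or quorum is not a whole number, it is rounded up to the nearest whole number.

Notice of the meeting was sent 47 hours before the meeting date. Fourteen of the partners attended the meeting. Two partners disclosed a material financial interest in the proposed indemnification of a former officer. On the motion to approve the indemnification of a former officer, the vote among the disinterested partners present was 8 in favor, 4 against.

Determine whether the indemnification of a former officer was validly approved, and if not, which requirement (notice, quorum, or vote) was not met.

Invalid — notice requirement not satisfied.

Notice: 47 hours given; 48 required (47 < 48). Not satisfied.
Quorum: 14 present (interested partners count toward quorum); quorum is 6. Satisfied.
Vote: the indemnification of a former officer requires three-fifths of the disinterested partners present (14 − 2 = 12). 3/5 of 12 = 7.20, rounded up to 8, so 8 affirmative votes are needed; 8 voted in favor. Satisfied.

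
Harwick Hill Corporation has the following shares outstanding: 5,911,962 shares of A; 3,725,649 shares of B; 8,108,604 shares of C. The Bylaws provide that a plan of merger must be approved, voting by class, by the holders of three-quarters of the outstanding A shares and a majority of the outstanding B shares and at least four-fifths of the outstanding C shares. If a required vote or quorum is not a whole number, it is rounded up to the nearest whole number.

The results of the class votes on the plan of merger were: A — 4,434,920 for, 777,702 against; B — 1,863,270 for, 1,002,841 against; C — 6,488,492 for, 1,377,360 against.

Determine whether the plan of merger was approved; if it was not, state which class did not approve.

Approved — every class gave the required vote.

A: 3/4 of 5911962 = 4433971.50, rounded up to 4433972; 4,433,972 required, 4,434,920 in favor — approved.
B: a majority of 3725649 is 1862825; 1,862,825 required, 1,863,270 in favor — approved.
C: 4/5 of 8108604 = 6486883.20, rounded up to 6486884; 6,486,884 required, 6,488,492 in favor — approved.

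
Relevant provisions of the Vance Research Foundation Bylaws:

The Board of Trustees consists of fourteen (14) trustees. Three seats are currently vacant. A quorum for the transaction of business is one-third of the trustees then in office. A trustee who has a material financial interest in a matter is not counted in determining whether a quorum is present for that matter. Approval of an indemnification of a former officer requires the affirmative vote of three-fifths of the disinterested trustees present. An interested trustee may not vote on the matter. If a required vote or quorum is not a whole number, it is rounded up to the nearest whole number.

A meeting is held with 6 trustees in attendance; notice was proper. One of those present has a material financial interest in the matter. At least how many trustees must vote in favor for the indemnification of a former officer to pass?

The indemnification of a former officer requires three-fifths of the disinterested trustees present (6 − 1 = 5).
3/5 of 5 = 3.

3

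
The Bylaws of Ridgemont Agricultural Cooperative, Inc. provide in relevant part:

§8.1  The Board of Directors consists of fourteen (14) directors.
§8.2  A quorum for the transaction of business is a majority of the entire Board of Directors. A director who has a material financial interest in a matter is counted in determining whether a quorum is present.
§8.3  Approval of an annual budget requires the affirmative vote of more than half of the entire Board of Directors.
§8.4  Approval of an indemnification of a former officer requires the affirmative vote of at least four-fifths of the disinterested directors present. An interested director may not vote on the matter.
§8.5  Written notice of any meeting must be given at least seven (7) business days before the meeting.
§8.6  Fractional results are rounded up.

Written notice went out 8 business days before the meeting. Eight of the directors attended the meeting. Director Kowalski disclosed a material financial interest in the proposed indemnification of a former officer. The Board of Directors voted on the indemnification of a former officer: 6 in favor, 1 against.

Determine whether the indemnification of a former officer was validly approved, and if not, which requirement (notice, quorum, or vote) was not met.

Valid — all requirements satisfied.

Notice: 8 business days given; 7 required (8 ≥ 7). Satisfied.
Quorum: 8 present (interested directors count toward quorum); quorum is 8. Satisfied.
Vote: the indemnification of a former officer requires four-fifths of the disinterested directors present (8 − 1 = 7). 4/5 of 7 = 5.60, rounded up to 6, so 6 affirmative votes are needed; 6 voted in favor. Satisfied.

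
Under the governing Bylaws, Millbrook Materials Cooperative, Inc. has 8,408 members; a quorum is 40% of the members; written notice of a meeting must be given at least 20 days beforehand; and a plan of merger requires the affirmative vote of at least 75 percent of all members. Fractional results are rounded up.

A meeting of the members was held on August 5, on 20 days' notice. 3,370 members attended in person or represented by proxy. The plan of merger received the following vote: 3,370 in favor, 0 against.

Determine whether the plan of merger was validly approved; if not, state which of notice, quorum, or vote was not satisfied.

Invalid — vote requirement not satisfied.

Notice: 20 days given; 20 required. Satisfied.
Quorum: 40% of 8,408 = 3,363.20, rounded up to 3,364; 3,370 present. Satisfied.
Vote: requires three-fourths of all members (8,408); 3/4 of 8408 = 6306, so 6,306 needed; 3,370 in favor. Not satisfied.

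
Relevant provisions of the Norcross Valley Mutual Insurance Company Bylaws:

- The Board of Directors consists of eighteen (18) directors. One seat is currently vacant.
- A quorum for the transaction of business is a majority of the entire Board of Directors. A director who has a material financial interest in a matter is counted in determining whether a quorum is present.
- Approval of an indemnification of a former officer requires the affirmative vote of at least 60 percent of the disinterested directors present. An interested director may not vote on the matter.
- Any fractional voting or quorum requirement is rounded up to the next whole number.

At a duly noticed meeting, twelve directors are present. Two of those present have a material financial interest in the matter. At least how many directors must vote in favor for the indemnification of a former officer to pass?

6

The indemnification of a former officer requires three-fifths of the disinterested directors present (12 − 2 = 10).
3/5 of 10 = 6.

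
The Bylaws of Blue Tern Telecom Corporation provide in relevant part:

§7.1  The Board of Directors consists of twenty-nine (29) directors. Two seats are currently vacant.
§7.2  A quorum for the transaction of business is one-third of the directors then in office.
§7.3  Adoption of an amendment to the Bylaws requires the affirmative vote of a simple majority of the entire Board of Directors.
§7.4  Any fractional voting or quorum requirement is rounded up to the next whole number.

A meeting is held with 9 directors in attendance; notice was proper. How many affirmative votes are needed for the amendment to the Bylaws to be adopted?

The amendment to the Bylaws requires a majority of the entire Board of Directors (29).
A majority of 29 is 15.
(Only 9 can vote, so the amendment to the Bylaws cannot pass at this meeting, but the required vote is still 15.)

15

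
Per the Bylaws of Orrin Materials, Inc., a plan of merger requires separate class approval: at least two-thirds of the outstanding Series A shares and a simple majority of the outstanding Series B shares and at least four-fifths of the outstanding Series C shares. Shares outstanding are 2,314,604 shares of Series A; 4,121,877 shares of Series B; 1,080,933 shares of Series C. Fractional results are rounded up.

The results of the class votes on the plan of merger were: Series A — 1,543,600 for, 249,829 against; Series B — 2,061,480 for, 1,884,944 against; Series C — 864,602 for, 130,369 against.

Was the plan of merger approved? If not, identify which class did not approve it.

Not approved — the Series C shares did not give the required vote.

Series A: 2/3 of 2314604 = 1543069.33, rounded up to 1543070; 1,543,070 required, 1,543,600 in favor — approved.
Series B: a majority of 4121877 is 2060939; 2,060,939 required, 2,061,480 in favor — approved.
Series C: 4/5 of 1080933 = 864746.40, rounded up to 864747; 864,747 required, 864,602 in favor — not approved.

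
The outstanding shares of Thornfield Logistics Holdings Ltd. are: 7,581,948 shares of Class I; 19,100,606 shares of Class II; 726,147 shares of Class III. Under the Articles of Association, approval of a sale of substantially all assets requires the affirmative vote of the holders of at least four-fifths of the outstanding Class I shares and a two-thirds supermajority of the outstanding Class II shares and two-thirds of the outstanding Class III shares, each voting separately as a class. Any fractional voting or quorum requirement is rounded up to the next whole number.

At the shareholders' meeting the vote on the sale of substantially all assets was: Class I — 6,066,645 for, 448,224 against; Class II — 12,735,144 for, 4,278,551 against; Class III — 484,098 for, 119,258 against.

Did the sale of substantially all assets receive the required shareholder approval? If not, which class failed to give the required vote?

Approved — every class gave the required vote.

Class I: 4/5 of 7581948 = 6065558.40, rounded up to 6065559; 6,065,559 required, 6,066,645 in favor — approved.
Class II: 2/3 of 19100606 = 12733737.33, rounded up to 12733738; 12,733,738 required, 12,735,144 in favor — approved.
Class III: 2/3 of 726147 = 484098; 484,098 required, 484,098 in favor — approved.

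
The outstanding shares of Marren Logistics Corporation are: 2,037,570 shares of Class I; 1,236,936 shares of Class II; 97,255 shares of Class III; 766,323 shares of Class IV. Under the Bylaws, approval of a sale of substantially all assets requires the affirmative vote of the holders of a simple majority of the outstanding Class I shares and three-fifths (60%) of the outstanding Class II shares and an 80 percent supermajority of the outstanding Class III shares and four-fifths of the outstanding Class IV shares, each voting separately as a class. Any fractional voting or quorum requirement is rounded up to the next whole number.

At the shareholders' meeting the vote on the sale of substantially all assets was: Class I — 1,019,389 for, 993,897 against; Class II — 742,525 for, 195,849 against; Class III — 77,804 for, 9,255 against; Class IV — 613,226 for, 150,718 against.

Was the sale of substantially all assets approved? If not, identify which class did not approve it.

Approved — every class gave the required vote.

Class I: a majority of 2037570 is 1018786; 1,018,786 required, 1,019,389 in favor — approved.
Class II: 3/5 of 1236936 = 742161.60, rounded up to 742162; 742,162 required, 742,525 in favor — approved.
Class III: 4/5 of 97255 = 77804; 77,804 required, 77,804 in favor — approved.
Class IV: 4/5 of 766323 = 613058.40, rounded up to 613059; 613,059 required, 613,226 in favor — approved.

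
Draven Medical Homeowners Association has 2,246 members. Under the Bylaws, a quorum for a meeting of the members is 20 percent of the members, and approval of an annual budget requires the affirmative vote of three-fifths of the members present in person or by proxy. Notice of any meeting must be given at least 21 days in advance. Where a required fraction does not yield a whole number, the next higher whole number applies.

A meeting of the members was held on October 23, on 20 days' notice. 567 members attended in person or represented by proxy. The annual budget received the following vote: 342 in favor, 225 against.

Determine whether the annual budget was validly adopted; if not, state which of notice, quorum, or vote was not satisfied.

Invalid — notice requirement not satisfied.

Notice: 20 days given; 21 required. Not satisfied.
Quorum: 20% of 2,246 = 449.20, rounded up to 450; 567 present. Satisfied.
Vote: requires three-fifths of those present (567); 3/5 of 567 = 340.20, rounded up to 341, so 341 needed; 342 in favor. Satisfied.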